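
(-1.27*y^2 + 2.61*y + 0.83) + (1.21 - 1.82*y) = -1.27*y^2 + 0.79*y + 2.04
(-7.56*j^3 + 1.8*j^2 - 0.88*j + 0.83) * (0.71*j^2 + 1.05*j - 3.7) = -5.3676*j^5 - 6.66*j^4 + 29.2372*j^3 - 6.9947*j^2 + 4.1275*j - 3.071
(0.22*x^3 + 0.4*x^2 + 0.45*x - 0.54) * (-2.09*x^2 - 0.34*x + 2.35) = -0.4598*x^5 - 0.9108*x^4 - 0.5595*x^3 + 1.9156*x^2 + 1.2411*x - 1.269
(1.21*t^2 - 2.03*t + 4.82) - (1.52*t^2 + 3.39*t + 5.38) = -0.31*t^2 - 5.42*t - 0.56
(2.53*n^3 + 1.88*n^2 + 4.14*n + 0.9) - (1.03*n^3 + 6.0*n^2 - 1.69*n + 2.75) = 1.5*n^3 - 4.12*n^2 + 5.83*n - 1.85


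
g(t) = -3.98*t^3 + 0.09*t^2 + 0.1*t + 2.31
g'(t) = -11.94*t^2 + 0.18*t + 0.1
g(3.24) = -131.79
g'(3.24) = -124.66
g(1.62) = -14.21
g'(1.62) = -30.94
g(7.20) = -1477.83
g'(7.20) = -617.57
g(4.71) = -411.08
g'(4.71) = -263.93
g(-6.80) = 1257.23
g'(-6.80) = -553.23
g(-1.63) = 19.62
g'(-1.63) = -31.92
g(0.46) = 1.99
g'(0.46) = -2.34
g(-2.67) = 78.44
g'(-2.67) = -85.50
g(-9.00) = 2910.12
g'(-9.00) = -968.66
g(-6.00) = 864.63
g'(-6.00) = -430.82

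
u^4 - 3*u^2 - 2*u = u*(u - 2)*(u + 1)^2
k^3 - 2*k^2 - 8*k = k*(k - 4)*(k + 2)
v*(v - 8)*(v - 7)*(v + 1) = v^4 - 14*v^3 + 41*v^2 + 56*v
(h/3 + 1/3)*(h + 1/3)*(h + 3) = h^3/3 + 13*h^2/9 + 13*h/9 + 1/3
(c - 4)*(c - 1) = c^2 - 5*c + 4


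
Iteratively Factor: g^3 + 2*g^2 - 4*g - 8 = (g + 2)*(g^2 - 4) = (g - 2)*(g + 2)*(g + 2)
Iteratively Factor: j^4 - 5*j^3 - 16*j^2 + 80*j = (j + 4)*(j^3 - 9*j^2 + 20*j) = (j - 5)*(j + 4)*(j^2 - 4*j) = j*(j - 5)*(j + 4)*(j - 4)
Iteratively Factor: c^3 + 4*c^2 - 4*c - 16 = (c + 2)*(c^2 + 2*c - 8) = (c - 2)*(c + 2)*(c + 4)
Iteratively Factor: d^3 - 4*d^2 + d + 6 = (d + 1)*(d^2 - 5*d + 6) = (d - 3)*(d + 1)*(d - 2)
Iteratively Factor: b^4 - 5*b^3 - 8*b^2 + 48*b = (b + 3)*(b^3 - 8*b^2 + 16*b) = (b - 4)*(b + 3)*(b^2 - 4*b) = b*(b - 4)*(b + 3)*(b - 4)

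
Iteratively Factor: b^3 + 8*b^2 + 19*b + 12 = (b + 3)*(b^2 + 5*b + 4) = (b + 3)*(b + 4)*(b + 1)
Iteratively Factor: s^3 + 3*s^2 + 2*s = (s + 1)*(s^2 + 2*s) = s*(s + 1)*(s + 2)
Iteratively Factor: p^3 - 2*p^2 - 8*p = (p)*(p^2 - 2*p - 8) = p*(p - 4)*(p + 2)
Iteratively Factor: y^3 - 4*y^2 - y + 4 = (y + 1)*(y^2 - 5*y + 4) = (y - 4)*(y + 1)*(y - 1)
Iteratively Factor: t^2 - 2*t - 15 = (t + 3)*(t - 5)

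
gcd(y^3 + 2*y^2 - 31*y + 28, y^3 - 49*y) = y + 7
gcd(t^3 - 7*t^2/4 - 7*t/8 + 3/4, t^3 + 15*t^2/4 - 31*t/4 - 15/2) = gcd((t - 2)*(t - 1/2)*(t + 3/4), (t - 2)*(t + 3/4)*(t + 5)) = t^2 - 5*t/4 - 3/2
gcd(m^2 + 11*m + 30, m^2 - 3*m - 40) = m + 5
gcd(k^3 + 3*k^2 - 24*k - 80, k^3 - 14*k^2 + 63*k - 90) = k - 5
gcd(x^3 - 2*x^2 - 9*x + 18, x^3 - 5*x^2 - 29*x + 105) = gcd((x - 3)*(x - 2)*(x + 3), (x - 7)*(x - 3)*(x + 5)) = x - 3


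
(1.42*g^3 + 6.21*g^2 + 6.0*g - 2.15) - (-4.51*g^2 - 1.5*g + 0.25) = 1.42*g^3 + 10.72*g^2 + 7.5*g - 2.4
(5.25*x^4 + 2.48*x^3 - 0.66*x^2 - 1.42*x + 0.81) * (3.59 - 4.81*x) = -25.2525*x^5 + 6.9187*x^4 + 12.0778*x^3 + 4.4608*x^2 - 8.9939*x + 2.9079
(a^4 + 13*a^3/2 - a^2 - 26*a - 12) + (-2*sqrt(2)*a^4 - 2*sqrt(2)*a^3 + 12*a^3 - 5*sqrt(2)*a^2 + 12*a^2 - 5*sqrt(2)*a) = -2*sqrt(2)*a^4 + a^4 - 2*sqrt(2)*a^3 + 37*a^3/2 - 5*sqrt(2)*a^2 + 11*a^2 - 26*a - 5*sqrt(2)*a - 12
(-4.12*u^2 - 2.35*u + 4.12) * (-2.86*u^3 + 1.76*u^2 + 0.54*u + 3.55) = 11.7832*u^5 - 0.5302*u^4 - 18.144*u^3 - 8.6438*u^2 - 6.1177*u + 14.626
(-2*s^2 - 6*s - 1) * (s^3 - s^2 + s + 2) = -2*s^5 - 4*s^4 + 3*s^3 - 9*s^2 - 13*s - 2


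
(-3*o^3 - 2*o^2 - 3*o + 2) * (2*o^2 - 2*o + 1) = -6*o^5 + 2*o^4 - 5*o^3 + 8*o^2 - 7*o + 2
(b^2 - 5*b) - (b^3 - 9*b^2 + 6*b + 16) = -b^3 + 10*b^2 - 11*b - 16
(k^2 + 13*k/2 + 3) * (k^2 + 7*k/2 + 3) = k^4 + 10*k^3 + 115*k^2/4 + 30*k + 9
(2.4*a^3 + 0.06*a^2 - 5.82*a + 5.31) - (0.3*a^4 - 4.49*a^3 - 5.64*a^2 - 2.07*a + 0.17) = -0.3*a^4 + 6.89*a^3 + 5.7*a^2 - 3.75*a + 5.14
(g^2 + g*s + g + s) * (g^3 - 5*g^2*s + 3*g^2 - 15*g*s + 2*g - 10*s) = g^5 - 4*g^4*s + 4*g^4 - 5*g^3*s^2 - 16*g^3*s + 5*g^3 - 20*g^2*s^2 - 20*g^2*s + 2*g^2 - 25*g*s^2 - 8*g*s - 10*s^2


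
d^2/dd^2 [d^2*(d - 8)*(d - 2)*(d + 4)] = 20*d^3 - 72*d^2 - 144*d + 128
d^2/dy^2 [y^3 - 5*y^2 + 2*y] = 6*y - 10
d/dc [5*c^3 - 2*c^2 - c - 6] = 15*c^2 - 4*c - 1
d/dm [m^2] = 2*m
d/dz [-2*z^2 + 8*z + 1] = 8 - 4*z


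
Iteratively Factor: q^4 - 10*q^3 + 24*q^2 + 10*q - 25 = (q - 5)*(q^3 - 5*q^2 - q + 5) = (q - 5)*(q - 1)*(q^2 - 4*q - 5) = (q - 5)*(q - 1)*(q + 1)*(q - 5)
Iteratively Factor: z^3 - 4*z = (z)*(z^2 - 4) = z*(z - 2)*(z + 2)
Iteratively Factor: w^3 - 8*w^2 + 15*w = (w)*(w^2 - 8*w + 15) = w*(w - 5)*(w - 3)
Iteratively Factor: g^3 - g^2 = (g - 1)*(g^2) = g*(g - 1)*(g)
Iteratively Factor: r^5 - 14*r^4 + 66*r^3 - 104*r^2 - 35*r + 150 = (r + 1)*(r^4 - 15*r^3 + 81*r^2 - 185*r + 150) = (r - 2)*(r + 1)*(r^3 - 13*r^2 + 55*r - 75) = (r - 5)*(r - 2)*(r + 1)*(r^2 - 8*r + 15) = (r - 5)^2*(r - 2)*(r + 1)*(r - 3)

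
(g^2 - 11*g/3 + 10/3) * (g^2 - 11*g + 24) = g^4 - 44*g^3/3 + 203*g^2/3 - 374*g/3 + 80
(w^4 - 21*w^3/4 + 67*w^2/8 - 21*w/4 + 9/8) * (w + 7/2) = w^5 - 7*w^4/4 - 10*w^3 + 385*w^2/16 - 69*w/4 + 63/16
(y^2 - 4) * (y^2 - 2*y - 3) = y^4 - 2*y^3 - 7*y^2 + 8*y + 12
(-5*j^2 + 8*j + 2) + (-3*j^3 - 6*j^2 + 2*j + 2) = -3*j^3 - 11*j^2 + 10*j + 4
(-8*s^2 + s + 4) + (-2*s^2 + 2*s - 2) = -10*s^2 + 3*s + 2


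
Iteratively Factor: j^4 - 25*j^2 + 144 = (j - 3)*(j^3 + 3*j^2 - 16*j - 48) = (j - 3)*(j + 3)*(j^2 - 16) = (j - 4)*(j - 3)*(j + 3)*(j + 4)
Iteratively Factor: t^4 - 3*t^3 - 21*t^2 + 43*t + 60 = (t - 5)*(t^3 + 2*t^2 - 11*t - 12) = (t - 5)*(t + 1)*(t^2 + t - 12) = (t - 5)*(t - 3)*(t + 1)*(t + 4)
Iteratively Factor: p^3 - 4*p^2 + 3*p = (p)*(p^2 - 4*p + 3) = p*(p - 3)*(p - 1)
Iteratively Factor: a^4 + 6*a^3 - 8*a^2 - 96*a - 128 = (a + 4)*(a^3 + 2*a^2 - 16*a - 32) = (a + 4)^2*(a^2 - 2*a - 8) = (a - 4)*(a + 4)^2*(a + 2)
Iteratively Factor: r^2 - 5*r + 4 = (r - 4)*(r - 1)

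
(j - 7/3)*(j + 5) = j^2 + 8*j/3 - 35/3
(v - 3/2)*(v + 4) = v^2 + 5*v/2 - 6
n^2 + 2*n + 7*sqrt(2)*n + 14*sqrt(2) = (n + 2)*(n + 7*sqrt(2))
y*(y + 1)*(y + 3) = y^3 + 4*y^2 + 3*y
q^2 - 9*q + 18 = (q - 6)*(q - 3)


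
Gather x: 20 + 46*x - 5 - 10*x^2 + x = -10*x^2 + 47*x + 15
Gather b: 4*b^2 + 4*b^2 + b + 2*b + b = 8*b^2 + 4*b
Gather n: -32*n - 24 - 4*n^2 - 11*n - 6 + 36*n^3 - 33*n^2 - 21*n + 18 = 36*n^3 - 37*n^2 - 64*n - 12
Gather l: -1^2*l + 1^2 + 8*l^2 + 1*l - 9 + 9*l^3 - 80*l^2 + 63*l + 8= 9*l^3 - 72*l^2 + 63*l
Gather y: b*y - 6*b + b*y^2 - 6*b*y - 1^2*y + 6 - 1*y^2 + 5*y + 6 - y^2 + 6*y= -6*b + y^2*(b - 2) + y*(10 - 5*b) + 12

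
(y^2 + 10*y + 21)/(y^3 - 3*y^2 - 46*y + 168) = (y + 3)/(y^2 - 10*y + 24)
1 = 1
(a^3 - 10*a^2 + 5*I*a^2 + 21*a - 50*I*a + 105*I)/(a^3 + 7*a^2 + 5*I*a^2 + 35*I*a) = (a^2 - 10*a + 21)/(a*(a + 7))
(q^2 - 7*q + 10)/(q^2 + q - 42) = (q^2 - 7*q + 10)/(q^2 + q - 42)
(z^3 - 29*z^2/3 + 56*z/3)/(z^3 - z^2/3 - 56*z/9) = 3*(z - 7)/(3*z + 7)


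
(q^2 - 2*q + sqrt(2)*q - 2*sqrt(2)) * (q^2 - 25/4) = q^4 - 2*q^3 + sqrt(2)*q^3 - 25*q^2/4 - 2*sqrt(2)*q^2 - 25*sqrt(2)*q/4 + 25*q/2 + 25*sqrt(2)/2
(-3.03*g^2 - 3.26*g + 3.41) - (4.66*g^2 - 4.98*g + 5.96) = -7.69*g^2 + 1.72*g - 2.55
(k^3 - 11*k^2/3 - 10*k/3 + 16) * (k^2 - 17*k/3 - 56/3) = k^5 - 28*k^4/3 - 11*k^3/9 + 310*k^2/3 - 256*k/9 - 896/3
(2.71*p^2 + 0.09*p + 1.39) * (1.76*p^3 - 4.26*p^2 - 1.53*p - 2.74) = 4.7696*p^5 - 11.3862*p^4 - 2.0833*p^3 - 13.4845*p^2 - 2.3733*p - 3.8086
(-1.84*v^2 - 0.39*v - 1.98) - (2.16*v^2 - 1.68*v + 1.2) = -4.0*v^2 + 1.29*v - 3.18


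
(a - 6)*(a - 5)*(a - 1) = a^3 - 12*a^2 + 41*a - 30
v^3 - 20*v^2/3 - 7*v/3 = v*(v - 7)*(v + 1/3)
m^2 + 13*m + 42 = (m + 6)*(m + 7)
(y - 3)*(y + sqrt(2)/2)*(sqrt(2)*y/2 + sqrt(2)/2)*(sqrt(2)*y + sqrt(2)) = y^4 - y^3 + sqrt(2)*y^3/2 - 5*y^2 - sqrt(2)*y^2/2 - 5*sqrt(2)*y/2 - 3*y - 3*sqrt(2)/2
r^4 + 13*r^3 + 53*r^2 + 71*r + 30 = (r + 1)^2*(r + 5)*(r + 6)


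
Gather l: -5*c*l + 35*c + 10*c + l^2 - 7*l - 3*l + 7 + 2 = 45*c + l^2 + l*(-5*c - 10) + 9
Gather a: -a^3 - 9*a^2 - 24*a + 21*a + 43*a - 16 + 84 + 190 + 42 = -a^3 - 9*a^2 + 40*a + 300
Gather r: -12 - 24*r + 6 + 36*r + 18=12*r + 12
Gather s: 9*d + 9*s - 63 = 9*d + 9*s - 63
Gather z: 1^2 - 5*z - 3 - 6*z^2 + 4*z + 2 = -6*z^2 - z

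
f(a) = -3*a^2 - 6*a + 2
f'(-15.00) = 84.00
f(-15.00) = -583.00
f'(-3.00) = 12.00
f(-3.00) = -7.00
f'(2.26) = -19.56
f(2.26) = -26.88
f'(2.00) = -18.00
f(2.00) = -22.00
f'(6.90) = -47.40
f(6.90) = -182.23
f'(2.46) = -20.76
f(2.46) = -30.91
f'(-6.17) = 31.02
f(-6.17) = -75.19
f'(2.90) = -23.40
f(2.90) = -40.63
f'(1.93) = -17.58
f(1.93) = -20.75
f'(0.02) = -6.12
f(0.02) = 1.88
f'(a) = -6*a - 6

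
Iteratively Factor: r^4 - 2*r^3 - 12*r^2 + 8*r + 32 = (r + 2)*(r^3 - 4*r^2 - 4*r + 16) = (r - 2)*(r + 2)*(r^2 - 2*r - 8) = (r - 2)*(r + 2)^2*(r - 4)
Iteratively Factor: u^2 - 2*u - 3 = (u + 1)*(u - 3)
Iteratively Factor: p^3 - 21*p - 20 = (p + 1)*(p^2 - p - 20) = (p + 1)*(p + 4)*(p - 5)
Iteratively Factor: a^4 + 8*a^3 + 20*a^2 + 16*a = (a + 2)*(a^3 + 6*a^2 + 8*a) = (a + 2)*(a + 4)*(a^2 + 2*a) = a*(a + 2)*(a + 4)*(a + 2)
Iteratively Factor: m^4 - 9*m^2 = (m)*(m^3 - 9*m) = m*(m + 3)*(m^2 - 3*m) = m*(m - 3)*(m + 3)*(m)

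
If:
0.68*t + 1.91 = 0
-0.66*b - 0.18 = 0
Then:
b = -0.27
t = -2.81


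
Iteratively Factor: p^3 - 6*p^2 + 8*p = (p - 2)*(p^2 - 4*p) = (p - 4)*(p - 2)*(p)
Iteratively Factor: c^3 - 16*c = (c)*(c^2 - 16) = c*(c - 4)*(c + 4)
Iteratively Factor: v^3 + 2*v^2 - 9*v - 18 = (v + 3)*(v^2 - v - 6) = (v + 2)*(v + 3)*(v - 3)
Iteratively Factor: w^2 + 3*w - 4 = (w + 4)*(w - 1)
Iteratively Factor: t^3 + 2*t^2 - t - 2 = (t + 2)*(t^2 - 1) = (t + 1)*(t + 2)*(t - 1)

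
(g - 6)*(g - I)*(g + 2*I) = g^3 - 6*g^2 + I*g^2 + 2*g - 6*I*g - 12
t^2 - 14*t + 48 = (t - 8)*(t - 6)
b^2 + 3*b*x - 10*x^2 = (b - 2*x)*(b + 5*x)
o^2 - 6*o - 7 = (o - 7)*(o + 1)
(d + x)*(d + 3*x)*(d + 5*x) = d^3 + 9*d^2*x + 23*d*x^2 + 15*x^3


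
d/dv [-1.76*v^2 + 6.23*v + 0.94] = 6.23 - 3.52*v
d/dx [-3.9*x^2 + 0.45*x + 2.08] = 0.45 - 7.8*x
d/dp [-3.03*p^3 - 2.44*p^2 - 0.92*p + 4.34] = -9.09*p^2 - 4.88*p - 0.92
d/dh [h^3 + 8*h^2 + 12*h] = 3*h^2 + 16*h + 12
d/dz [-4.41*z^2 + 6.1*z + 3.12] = 6.1 - 8.82*z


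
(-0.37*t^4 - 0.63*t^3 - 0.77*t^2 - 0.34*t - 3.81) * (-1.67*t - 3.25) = 0.6179*t^5 + 2.2546*t^4 + 3.3334*t^3 + 3.0703*t^2 + 7.4677*t + 12.3825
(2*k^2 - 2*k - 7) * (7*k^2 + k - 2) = 14*k^4 - 12*k^3 - 55*k^2 - 3*k + 14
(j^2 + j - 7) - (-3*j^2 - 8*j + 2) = 4*j^2 + 9*j - 9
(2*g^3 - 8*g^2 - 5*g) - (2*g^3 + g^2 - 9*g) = -9*g^2 + 4*g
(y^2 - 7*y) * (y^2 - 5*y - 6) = y^4 - 12*y^3 + 29*y^2 + 42*y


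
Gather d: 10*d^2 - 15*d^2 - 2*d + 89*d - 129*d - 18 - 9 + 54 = -5*d^2 - 42*d + 27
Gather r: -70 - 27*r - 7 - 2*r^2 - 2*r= -2*r^2 - 29*r - 77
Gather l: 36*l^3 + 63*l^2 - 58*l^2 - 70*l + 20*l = 36*l^3 + 5*l^2 - 50*l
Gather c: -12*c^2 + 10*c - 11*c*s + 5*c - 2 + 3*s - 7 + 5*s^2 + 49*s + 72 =-12*c^2 + c*(15 - 11*s) + 5*s^2 + 52*s + 63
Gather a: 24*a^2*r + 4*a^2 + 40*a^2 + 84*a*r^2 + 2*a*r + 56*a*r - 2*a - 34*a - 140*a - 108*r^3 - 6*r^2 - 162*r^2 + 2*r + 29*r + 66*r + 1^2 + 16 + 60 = a^2*(24*r + 44) + a*(84*r^2 + 58*r - 176) - 108*r^3 - 168*r^2 + 97*r + 77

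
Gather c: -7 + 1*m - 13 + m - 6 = 2*m - 26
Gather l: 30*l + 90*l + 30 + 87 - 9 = 120*l + 108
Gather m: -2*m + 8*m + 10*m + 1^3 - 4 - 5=16*m - 8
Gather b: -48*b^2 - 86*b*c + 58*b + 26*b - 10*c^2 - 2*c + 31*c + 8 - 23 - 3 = -48*b^2 + b*(84 - 86*c) - 10*c^2 + 29*c - 18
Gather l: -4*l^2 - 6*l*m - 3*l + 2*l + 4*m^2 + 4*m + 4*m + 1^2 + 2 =-4*l^2 + l*(-6*m - 1) + 4*m^2 + 8*m + 3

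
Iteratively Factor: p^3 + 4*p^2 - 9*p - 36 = (p + 3)*(p^2 + p - 12) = (p + 3)*(p + 4)*(p - 3)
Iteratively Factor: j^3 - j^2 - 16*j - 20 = (j + 2)*(j^2 - 3*j - 10) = (j + 2)^2*(j - 5)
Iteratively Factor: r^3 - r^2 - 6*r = (r - 3)*(r^2 + 2*r) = (r - 3)*(r + 2)*(r)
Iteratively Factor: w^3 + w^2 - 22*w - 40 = (w - 5)*(w^2 + 6*w + 8) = (w - 5)*(w + 4)*(w + 2)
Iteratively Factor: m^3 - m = (m)*(m^2 - 1) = m*(m - 1)*(m + 1)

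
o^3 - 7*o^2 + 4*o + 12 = (o - 6)*(o - 2)*(o + 1)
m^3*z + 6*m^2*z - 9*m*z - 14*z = (m - 2)*(m + 7)*(m*z + z)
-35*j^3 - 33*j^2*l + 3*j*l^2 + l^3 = (-5*j + l)*(j + l)*(7*j + l)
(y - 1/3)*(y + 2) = y^2 + 5*y/3 - 2/3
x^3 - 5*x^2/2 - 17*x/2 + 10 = (x - 4)*(x - 1)*(x + 5/2)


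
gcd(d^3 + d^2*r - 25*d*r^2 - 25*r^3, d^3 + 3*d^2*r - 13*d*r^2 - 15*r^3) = d^2 + 6*d*r + 5*r^2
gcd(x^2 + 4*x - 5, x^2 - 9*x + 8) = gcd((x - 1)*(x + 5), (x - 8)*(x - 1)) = x - 1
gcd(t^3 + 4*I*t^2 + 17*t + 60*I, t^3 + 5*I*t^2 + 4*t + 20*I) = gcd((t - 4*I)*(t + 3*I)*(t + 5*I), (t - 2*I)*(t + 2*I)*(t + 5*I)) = t + 5*I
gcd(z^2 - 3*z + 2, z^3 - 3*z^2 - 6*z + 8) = z - 1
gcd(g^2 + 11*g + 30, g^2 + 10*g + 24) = g + 6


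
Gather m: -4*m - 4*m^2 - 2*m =-4*m^2 - 6*m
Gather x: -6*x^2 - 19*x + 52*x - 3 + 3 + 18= -6*x^2 + 33*x + 18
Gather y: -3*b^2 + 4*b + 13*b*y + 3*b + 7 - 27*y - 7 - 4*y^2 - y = -3*b^2 + 7*b - 4*y^2 + y*(13*b - 28)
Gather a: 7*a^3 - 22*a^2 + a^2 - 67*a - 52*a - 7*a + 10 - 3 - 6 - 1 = 7*a^3 - 21*a^2 - 126*a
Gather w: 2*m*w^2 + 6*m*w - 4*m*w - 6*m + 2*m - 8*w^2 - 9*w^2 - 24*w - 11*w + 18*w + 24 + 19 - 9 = -4*m + w^2*(2*m - 17) + w*(2*m - 17) + 34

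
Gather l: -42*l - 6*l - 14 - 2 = -48*l - 16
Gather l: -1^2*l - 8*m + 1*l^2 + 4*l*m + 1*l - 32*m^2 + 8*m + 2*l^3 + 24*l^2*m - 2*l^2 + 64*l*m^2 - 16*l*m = 2*l^3 + l^2*(24*m - 1) + l*(64*m^2 - 12*m) - 32*m^2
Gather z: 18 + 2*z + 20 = 2*z + 38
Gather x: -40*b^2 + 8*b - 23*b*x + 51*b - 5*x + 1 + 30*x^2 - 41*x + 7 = -40*b^2 + 59*b + 30*x^2 + x*(-23*b - 46) + 8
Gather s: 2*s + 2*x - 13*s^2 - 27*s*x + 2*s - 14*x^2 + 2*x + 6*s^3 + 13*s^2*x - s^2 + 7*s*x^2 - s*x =6*s^3 + s^2*(13*x - 14) + s*(7*x^2 - 28*x + 4) - 14*x^2 + 4*x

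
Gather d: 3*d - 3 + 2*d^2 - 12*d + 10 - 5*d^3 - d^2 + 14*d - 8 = -5*d^3 + d^2 + 5*d - 1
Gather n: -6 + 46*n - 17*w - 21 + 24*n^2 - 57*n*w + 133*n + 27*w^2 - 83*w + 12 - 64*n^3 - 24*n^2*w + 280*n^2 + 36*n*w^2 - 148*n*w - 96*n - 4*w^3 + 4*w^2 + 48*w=-64*n^3 + n^2*(304 - 24*w) + n*(36*w^2 - 205*w + 83) - 4*w^3 + 31*w^2 - 52*w - 15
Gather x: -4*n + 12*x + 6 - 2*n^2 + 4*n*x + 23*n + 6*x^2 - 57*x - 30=-2*n^2 + 19*n + 6*x^2 + x*(4*n - 45) - 24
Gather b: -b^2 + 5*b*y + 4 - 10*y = -b^2 + 5*b*y - 10*y + 4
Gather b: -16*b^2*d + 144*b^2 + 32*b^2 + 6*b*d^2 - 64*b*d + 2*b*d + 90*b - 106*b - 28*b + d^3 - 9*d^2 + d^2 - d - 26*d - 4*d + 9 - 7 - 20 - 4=b^2*(176 - 16*d) + b*(6*d^2 - 62*d - 44) + d^3 - 8*d^2 - 31*d - 22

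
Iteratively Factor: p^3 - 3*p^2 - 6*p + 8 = (p + 2)*(p^2 - 5*p + 4) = (p - 1)*(p + 2)*(p - 4)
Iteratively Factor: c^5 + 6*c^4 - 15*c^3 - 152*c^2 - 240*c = (c - 5)*(c^4 + 11*c^3 + 40*c^2 + 48*c) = c*(c - 5)*(c^3 + 11*c^2 + 40*c + 48) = c*(c - 5)*(c + 4)*(c^2 + 7*c + 12) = c*(c - 5)*(c + 3)*(c + 4)*(c + 4)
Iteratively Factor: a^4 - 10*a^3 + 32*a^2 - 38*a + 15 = (a - 5)*(a^3 - 5*a^2 + 7*a - 3) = (a - 5)*(a - 3)*(a^2 - 2*a + 1) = (a - 5)*(a - 3)*(a - 1)*(a - 1)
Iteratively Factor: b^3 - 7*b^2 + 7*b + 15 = (b - 3)*(b^2 - 4*b - 5) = (b - 5)*(b - 3)*(b + 1)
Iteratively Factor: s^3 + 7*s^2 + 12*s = (s + 4)*(s^2 + 3*s) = (s + 3)*(s + 4)*(s)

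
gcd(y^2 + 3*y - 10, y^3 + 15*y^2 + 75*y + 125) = y + 5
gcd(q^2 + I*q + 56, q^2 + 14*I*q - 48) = q + 8*I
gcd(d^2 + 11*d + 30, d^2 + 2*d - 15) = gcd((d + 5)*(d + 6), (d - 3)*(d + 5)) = d + 5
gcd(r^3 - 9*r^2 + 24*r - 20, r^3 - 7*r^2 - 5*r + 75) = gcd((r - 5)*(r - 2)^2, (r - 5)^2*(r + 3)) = r - 5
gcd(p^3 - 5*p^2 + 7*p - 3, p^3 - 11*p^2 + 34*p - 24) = p - 1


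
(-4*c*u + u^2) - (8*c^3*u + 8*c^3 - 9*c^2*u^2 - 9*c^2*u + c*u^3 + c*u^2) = -8*c^3*u - 8*c^3 + 9*c^2*u^2 + 9*c^2*u - c*u^3 - c*u^2 - 4*c*u + u^2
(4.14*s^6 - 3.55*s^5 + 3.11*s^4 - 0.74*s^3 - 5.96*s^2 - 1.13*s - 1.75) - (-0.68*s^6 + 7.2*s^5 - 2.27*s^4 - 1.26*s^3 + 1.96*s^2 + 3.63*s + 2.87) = 4.82*s^6 - 10.75*s^5 + 5.38*s^4 + 0.52*s^3 - 7.92*s^2 - 4.76*s - 4.62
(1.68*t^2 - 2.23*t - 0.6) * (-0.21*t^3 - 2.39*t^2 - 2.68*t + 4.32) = -0.3528*t^5 - 3.5469*t^4 + 0.9533*t^3 + 14.668*t^2 - 8.0256*t - 2.592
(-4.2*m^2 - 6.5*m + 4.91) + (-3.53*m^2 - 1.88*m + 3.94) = -7.73*m^2 - 8.38*m + 8.85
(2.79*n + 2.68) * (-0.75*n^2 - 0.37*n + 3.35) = -2.0925*n^3 - 3.0423*n^2 + 8.3549*n + 8.978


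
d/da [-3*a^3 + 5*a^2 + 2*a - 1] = -9*a^2 + 10*a + 2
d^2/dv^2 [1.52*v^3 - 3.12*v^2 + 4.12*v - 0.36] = 9.12*v - 6.24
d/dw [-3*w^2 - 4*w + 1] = -6*w - 4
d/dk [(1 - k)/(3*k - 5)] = 2/(3*k - 5)^2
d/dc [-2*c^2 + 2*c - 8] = 2 - 4*c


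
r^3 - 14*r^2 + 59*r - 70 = (r - 7)*(r - 5)*(r - 2)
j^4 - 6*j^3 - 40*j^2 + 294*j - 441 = (j - 7)*(j - 3)^2*(j + 7)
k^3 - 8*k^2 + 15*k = k*(k - 5)*(k - 3)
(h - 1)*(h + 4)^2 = h^3 + 7*h^2 + 8*h - 16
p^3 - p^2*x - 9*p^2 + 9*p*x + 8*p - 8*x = (p - 8)*(p - 1)*(p - x)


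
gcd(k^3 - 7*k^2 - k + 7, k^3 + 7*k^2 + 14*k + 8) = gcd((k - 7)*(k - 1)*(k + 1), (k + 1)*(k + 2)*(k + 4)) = k + 1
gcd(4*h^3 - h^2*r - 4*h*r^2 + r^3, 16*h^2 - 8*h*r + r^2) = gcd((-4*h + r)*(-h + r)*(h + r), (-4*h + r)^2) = -4*h + r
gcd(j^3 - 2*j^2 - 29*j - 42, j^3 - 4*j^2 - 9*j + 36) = j + 3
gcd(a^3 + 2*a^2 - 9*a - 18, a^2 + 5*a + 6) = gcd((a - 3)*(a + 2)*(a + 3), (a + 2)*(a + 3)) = a^2 + 5*a + 6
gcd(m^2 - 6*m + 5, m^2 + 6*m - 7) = m - 1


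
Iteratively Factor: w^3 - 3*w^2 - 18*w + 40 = (w - 2)*(w^2 - w - 20) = (w - 2)*(w + 4)*(w - 5)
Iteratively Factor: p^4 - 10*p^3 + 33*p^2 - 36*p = (p - 3)*(p^3 - 7*p^2 + 12*p) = (p - 4)*(p - 3)*(p^2 - 3*p) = (p - 4)*(p - 3)^2*(p)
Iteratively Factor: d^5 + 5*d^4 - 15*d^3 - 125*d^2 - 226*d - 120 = (d + 3)*(d^4 + 2*d^3 - 21*d^2 - 62*d - 40) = (d + 3)*(d + 4)*(d^3 - 2*d^2 - 13*d - 10) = (d - 5)*(d + 3)*(d + 4)*(d^2 + 3*d + 2) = (d - 5)*(d + 2)*(d + 3)*(d + 4)*(d + 1)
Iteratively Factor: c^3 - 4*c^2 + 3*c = (c - 1)*(c^2 - 3*c) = c*(c - 1)*(c - 3)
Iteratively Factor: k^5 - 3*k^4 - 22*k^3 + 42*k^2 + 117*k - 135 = (k - 1)*(k^4 - 2*k^3 - 24*k^2 + 18*k + 135) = (k - 5)*(k - 1)*(k^3 + 3*k^2 - 9*k - 27) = (k - 5)*(k - 1)*(k + 3)*(k^2 - 9) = (k - 5)*(k - 3)*(k - 1)*(k + 3)*(k + 3)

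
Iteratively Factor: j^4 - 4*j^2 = (j)*(j^3 - 4*j) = j^2*(j^2 - 4) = j^2*(j - 2)*(j + 2)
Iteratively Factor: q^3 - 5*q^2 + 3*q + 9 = (q - 3)*(q^2 - 2*q - 3) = (q - 3)^2*(q + 1)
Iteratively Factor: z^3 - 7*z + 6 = (z + 3)*(z^2 - 3*z + 2) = (z - 1)*(z + 3)*(z - 2)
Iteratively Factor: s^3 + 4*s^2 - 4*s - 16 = (s + 4)*(s^2 - 4) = (s - 2)*(s + 4)*(s + 2)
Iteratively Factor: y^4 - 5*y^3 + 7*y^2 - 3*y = (y - 1)*(y^3 - 4*y^2 + 3*y) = (y - 3)*(y - 1)*(y^2 - y) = y*(y - 3)*(y - 1)*(y - 1)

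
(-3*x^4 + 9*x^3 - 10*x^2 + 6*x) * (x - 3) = -3*x^5 + 18*x^4 - 37*x^3 + 36*x^2 - 18*x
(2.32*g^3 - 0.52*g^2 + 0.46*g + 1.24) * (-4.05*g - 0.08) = -9.396*g^4 + 1.9204*g^3 - 1.8214*g^2 - 5.0588*g - 0.0992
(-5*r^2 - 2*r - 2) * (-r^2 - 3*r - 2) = 5*r^4 + 17*r^3 + 18*r^2 + 10*r + 4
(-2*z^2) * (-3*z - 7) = 6*z^3 + 14*z^2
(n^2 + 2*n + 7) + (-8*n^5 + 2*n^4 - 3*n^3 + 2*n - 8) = -8*n^5 + 2*n^4 - 3*n^3 + n^2 + 4*n - 1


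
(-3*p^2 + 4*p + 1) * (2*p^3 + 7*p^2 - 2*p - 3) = -6*p^5 - 13*p^4 + 36*p^3 + 8*p^2 - 14*p - 3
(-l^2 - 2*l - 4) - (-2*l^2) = l^2 - 2*l - 4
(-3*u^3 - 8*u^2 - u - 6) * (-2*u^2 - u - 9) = 6*u^5 + 19*u^4 + 37*u^3 + 85*u^2 + 15*u + 54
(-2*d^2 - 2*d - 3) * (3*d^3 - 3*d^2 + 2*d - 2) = -6*d^5 - 7*d^3 + 9*d^2 - 2*d + 6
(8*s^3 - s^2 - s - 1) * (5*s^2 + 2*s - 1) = 40*s^5 + 11*s^4 - 15*s^3 - 6*s^2 - s + 1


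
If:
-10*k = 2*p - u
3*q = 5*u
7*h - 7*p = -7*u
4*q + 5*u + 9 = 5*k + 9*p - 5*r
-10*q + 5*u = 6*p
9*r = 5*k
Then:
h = 4293/4549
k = -3564/22745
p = 2835/4549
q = -2430/4549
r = -396/4549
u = -1458/4549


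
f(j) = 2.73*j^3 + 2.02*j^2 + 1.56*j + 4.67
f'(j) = 8.19*j^2 + 4.04*j + 1.56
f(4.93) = 388.57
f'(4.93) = 220.53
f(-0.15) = 4.47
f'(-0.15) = 1.14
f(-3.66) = -107.83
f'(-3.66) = 96.48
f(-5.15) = -322.68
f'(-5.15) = 197.97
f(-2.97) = -53.67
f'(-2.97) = 61.80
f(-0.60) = 3.87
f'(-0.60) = 2.08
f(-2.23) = -19.04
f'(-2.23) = 33.28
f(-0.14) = 4.48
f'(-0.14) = 1.15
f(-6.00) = -521.65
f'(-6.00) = 272.16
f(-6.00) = -521.65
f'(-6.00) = 272.16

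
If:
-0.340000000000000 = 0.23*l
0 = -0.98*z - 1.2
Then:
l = -1.48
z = -1.22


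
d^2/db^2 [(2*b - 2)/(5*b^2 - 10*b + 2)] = 20*(3*(1 - b)*(5*b^2 - 10*b + 2) + 20*(b - 1)^3)/(5*b^2 - 10*b + 2)^3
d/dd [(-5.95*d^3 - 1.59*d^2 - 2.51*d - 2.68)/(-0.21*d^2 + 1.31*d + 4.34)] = (1.2495*d^4 - 15.589*d^3 - 80.079*d^2 - 14.9268*d - 7.3826)/(0.0441*d^4 - 0.5502*d^3 - 0.1067*d^2 + 11.3708*d + 18.8356)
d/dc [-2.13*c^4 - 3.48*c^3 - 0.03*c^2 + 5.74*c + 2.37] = -8.52*c^3 - 10.44*c^2 - 0.06*c + 5.74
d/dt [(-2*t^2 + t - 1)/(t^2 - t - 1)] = (t^2 + 6*t - 2)/(t^4 - 2*t^3 - t^2 + 2*t + 1)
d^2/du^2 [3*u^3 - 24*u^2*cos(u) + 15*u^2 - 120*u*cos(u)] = 24*u^2*cos(u) + 96*u*sin(u) + 120*u*cos(u) + 18*u + 240*sin(u) - 48*cos(u) + 30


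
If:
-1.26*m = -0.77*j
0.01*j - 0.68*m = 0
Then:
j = 0.00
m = 0.00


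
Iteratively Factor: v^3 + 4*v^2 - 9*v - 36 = (v - 3)*(v^2 + 7*v + 12) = (v - 3)*(v + 4)*(v + 3)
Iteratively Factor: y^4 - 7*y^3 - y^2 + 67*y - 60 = (y + 3)*(y^3 - 10*y^2 + 29*y - 20) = (y - 4)*(y + 3)*(y^2 - 6*y + 5) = (y - 5)*(y - 4)*(y + 3)*(y - 1)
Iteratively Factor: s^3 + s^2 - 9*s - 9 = (s + 3)*(s^2 - 2*s - 3) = (s + 1)*(s + 3)*(s - 3)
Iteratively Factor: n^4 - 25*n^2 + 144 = (n - 3)*(n^3 + 3*n^2 - 16*n - 48) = (n - 3)*(n + 3)*(n^2 - 16) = (n - 3)*(n + 3)*(n + 4)*(n - 4)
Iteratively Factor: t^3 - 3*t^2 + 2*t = (t - 1)*(t^2 - 2*t) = t*(t - 1)*(t - 2)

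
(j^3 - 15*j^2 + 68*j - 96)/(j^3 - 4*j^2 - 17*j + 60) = (j^2 - 12*j + 32)/(j^2 - j - 20)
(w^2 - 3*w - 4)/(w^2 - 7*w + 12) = (w + 1)/(w - 3)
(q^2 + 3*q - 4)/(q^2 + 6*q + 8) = (q - 1)/(q + 2)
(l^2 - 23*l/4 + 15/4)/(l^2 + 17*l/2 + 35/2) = (4*l^2 - 23*l + 15)/(2*(2*l^2 + 17*l + 35))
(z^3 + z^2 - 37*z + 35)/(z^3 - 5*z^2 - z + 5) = (z + 7)/(z + 1)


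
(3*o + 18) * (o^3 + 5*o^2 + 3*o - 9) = 3*o^4 + 33*o^3 + 99*o^2 + 27*o - 162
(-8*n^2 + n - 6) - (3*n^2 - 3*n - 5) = -11*n^2 + 4*n - 1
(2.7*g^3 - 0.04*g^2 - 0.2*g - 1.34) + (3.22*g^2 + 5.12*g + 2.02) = 2.7*g^3 + 3.18*g^2 + 4.92*g + 0.68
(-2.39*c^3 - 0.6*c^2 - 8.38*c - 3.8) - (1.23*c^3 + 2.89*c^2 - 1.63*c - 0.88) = -3.62*c^3 - 3.49*c^2 - 6.75*c - 2.92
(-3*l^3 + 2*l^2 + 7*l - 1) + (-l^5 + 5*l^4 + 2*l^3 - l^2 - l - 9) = -l^5 + 5*l^4 - l^3 + l^2 + 6*l - 10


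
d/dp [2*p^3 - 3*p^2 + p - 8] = 6*p^2 - 6*p + 1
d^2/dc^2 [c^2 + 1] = 2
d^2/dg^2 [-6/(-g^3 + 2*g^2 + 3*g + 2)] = 12*((2 - 3*g)*(-g^3 + 2*g^2 + 3*g + 2) - (-3*g^2 + 4*g + 3)^2)/(-g^3 + 2*g^2 + 3*g + 2)^3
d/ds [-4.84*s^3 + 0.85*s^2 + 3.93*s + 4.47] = -14.52*s^2 + 1.7*s + 3.93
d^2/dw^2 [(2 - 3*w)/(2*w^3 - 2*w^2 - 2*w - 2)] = ((3*w - 2)*(-3*w^2 + 2*w + 1)^2 + (9*w^2 - 6*w + (3*w - 2)*(3*w - 1) - 3)*(-w^3 + w^2 + w + 1))/(-w^3 + w^2 + w + 1)^3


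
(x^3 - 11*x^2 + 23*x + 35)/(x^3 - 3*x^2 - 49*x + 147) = (x^2 - 4*x - 5)/(x^2 + 4*x - 21)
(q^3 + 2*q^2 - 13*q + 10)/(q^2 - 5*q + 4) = (q^2 + 3*q - 10)/(q - 4)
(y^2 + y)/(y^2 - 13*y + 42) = y*(y + 1)/(y^2 - 13*y + 42)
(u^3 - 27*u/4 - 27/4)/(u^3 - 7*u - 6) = (-4*u^3 + 27*u + 27)/(4*(-u^3 + 7*u + 6))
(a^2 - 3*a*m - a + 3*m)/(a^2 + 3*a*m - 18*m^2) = (a - 1)/(a + 6*m)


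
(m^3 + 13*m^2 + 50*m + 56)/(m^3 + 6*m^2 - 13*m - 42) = (m + 4)/(m - 3)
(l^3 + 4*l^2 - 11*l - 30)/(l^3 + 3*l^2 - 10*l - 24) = (l + 5)/(l + 4)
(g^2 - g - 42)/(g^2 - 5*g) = (g^2 - g - 42)/(g*(g - 5))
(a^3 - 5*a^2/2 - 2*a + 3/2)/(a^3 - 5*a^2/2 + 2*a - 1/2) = (a^2 - 2*a - 3)/(a^2 - 2*a + 1)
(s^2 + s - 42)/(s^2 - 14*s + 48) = (s + 7)/(s - 8)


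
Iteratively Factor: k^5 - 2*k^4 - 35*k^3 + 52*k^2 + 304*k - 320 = (k - 1)*(k^4 - k^3 - 36*k^2 + 16*k + 320) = (k - 4)*(k - 1)*(k^3 + 3*k^2 - 24*k - 80) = (k - 4)*(k - 1)*(k + 4)*(k^2 - k - 20) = (k - 5)*(k - 4)*(k - 1)*(k + 4)*(k + 4)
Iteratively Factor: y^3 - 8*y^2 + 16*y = (y - 4)*(y^2 - 4*y) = (y - 4)^2*(y)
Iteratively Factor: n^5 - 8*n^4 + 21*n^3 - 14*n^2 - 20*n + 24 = (n - 3)*(n^4 - 5*n^3 + 6*n^2 + 4*n - 8) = (n - 3)*(n - 2)*(n^3 - 3*n^2 + 4) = (n - 3)*(n - 2)^2*(n^2 - n - 2) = (n - 3)*(n - 2)^3*(n + 1)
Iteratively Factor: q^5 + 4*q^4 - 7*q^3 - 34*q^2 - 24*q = (q + 1)*(q^4 + 3*q^3 - 10*q^2 - 24*q) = (q + 1)*(q + 4)*(q^3 - q^2 - 6*q) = (q - 3)*(q + 1)*(q + 4)*(q^2 + 2*q) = (q - 3)*(q + 1)*(q + 2)*(q + 4)*(q)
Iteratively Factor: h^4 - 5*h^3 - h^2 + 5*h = (h + 1)*(h^3 - 6*h^2 + 5*h) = (h - 5)*(h + 1)*(h^2 - h) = h*(h - 5)*(h + 1)*(h - 1)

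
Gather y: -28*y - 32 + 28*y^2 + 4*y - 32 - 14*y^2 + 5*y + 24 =14*y^2 - 19*y - 40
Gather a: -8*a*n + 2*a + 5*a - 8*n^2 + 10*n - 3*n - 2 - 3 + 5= a*(7 - 8*n) - 8*n^2 + 7*n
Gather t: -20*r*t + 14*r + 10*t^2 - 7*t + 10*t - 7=14*r + 10*t^2 + t*(3 - 20*r) - 7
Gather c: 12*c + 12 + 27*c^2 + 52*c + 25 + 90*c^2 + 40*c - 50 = 117*c^2 + 104*c - 13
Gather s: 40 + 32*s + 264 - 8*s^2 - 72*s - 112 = -8*s^2 - 40*s + 192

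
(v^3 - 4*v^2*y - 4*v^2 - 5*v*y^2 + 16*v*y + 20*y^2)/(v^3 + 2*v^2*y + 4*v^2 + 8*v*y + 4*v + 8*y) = (v^3 - 4*v^2*y - 4*v^2 - 5*v*y^2 + 16*v*y + 20*y^2)/(v^3 + 2*v^2*y + 4*v^2 + 8*v*y + 4*v + 8*y)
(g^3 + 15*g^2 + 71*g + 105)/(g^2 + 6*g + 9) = (g^2 + 12*g + 35)/(g + 3)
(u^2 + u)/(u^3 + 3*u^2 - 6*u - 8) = u/(u^2 + 2*u - 8)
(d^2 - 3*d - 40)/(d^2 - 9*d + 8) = (d + 5)/(d - 1)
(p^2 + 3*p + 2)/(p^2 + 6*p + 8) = (p + 1)/(p + 4)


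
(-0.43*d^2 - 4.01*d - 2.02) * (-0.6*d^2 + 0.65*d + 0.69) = 0.258*d^4 + 2.1265*d^3 - 1.6912*d^2 - 4.0799*d - 1.3938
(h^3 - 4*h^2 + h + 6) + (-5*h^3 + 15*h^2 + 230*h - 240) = -4*h^3 + 11*h^2 + 231*h - 234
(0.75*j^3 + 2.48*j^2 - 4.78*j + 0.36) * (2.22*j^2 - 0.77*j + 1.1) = 1.665*j^5 + 4.9281*j^4 - 11.6962*j^3 + 7.2078*j^2 - 5.5352*j + 0.396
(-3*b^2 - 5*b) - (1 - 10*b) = -3*b^2 + 5*b - 1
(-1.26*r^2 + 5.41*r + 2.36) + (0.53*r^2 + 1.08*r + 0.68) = -0.73*r^2 + 6.49*r + 3.04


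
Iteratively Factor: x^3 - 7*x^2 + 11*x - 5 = (x - 5)*(x^2 - 2*x + 1) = (x - 5)*(x - 1)*(x - 1)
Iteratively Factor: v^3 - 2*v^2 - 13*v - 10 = (v - 5)*(v^2 + 3*v + 2) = (v - 5)*(v + 1)*(v + 2)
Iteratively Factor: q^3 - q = (q + 1)*(q^2 - q) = q*(q + 1)*(q - 1)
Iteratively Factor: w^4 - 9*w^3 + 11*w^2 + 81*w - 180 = (w - 3)*(w^3 - 6*w^2 - 7*w + 60) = (w - 5)*(w - 3)*(w^2 - w - 12) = (w - 5)*(w - 4)*(w - 3)*(w + 3)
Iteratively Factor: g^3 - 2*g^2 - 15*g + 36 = (g + 4)*(g^2 - 6*g + 9) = (g - 3)*(g + 4)*(g - 3)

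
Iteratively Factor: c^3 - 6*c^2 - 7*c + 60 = (c + 3)*(c^2 - 9*c + 20) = (c - 5)*(c + 3)*(c - 4)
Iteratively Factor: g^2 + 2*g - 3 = (g - 1)*(g + 3)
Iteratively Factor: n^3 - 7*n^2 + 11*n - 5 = (n - 5)*(n^2 - 2*n + 1) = (n - 5)*(n - 1)*(n - 1)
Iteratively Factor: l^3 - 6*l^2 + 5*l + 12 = (l - 4)*(l^2 - 2*l - 3) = (l - 4)*(l + 1)*(l - 3)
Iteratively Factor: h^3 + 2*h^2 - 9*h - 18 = (h - 3)*(h^2 + 5*h + 6) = (h - 3)*(h + 3)*(h + 2)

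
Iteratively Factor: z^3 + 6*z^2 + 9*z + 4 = (z + 1)*(z^2 + 5*z + 4) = (z + 1)*(z + 4)*(z + 1)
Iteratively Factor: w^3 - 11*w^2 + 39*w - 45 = (w - 5)*(w^2 - 6*w + 9) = (w - 5)*(w - 3)*(w - 3)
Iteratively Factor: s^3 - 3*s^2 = (s)*(s^2 - 3*s) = s*(s - 3)*(s)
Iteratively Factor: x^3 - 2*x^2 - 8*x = (x + 2)*(x^2 - 4*x) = (x - 4)*(x + 2)*(x)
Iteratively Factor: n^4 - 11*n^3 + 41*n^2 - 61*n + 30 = (n - 3)*(n^3 - 8*n^2 + 17*n - 10) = (n - 3)*(n - 1)*(n^2 - 7*n + 10) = (n - 3)*(n - 2)*(n - 1)*(n - 5)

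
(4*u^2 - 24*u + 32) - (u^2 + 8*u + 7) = 3*u^2 - 32*u + 25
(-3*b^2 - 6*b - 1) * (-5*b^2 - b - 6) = 15*b^4 + 33*b^3 + 29*b^2 + 37*b + 6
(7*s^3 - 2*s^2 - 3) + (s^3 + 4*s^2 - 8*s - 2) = 8*s^3 + 2*s^2 - 8*s - 5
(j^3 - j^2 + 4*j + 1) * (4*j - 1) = 4*j^4 - 5*j^3 + 17*j^2 - 1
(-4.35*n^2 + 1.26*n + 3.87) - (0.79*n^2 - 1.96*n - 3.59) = -5.14*n^2 + 3.22*n + 7.46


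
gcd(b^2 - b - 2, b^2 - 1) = b + 1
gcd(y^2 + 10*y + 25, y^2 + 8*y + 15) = y + 5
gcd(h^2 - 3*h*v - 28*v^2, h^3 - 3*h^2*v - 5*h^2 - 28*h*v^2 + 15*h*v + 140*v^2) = -h^2 + 3*h*v + 28*v^2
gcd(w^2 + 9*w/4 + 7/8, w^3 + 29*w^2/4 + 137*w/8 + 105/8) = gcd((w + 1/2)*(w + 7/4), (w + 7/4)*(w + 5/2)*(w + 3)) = w + 7/4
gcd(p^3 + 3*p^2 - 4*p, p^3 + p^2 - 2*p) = p^2 - p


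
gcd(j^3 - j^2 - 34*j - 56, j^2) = 1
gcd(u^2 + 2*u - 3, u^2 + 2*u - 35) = 1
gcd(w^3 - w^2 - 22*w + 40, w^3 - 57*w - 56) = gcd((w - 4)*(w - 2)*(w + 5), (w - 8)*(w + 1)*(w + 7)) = 1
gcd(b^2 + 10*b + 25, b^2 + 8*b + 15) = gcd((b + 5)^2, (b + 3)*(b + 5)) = b + 5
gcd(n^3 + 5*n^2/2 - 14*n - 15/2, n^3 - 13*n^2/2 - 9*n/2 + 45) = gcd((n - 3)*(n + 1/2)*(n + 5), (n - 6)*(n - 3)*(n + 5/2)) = n - 3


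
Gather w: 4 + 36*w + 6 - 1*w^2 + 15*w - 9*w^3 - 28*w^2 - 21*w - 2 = -9*w^3 - 29*w^2 + 30*w + 8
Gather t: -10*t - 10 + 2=-10*t - 8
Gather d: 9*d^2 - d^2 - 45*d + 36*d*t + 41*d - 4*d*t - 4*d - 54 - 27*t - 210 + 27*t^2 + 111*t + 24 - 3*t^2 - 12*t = 8*d^2 + d*(32*t - 8) + 24*t^2 + 72*t - 240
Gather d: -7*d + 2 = 2 - 7*d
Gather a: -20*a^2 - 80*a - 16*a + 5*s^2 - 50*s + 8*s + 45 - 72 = -20*a^2 - 96*a + 5*s^2 - 42*s - 27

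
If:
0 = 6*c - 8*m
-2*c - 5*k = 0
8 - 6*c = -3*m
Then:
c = 32/15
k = -64/75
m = 8/5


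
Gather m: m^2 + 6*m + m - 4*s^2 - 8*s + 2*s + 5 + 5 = m^2 + 7*m - 4*s^2 - 6*s + 10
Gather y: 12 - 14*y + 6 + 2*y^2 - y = 2*y^2 - 15*y + 18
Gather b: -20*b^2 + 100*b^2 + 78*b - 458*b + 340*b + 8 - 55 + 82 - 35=80*b^2 - 40*b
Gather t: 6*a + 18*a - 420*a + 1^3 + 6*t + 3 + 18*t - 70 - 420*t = -396*a - 396*t - 66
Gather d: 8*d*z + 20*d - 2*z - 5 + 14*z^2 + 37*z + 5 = d*(8*z + 20) + 14*z^2 + 35*z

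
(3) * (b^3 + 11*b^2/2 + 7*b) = 3*b^3 + 33*b^2/2 + 21*b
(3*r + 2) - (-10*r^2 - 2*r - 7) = 10*r^2 + 5*r + 9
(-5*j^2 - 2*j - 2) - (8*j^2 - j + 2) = -13*j^2 - j - 4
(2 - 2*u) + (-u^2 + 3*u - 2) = -u^2 + u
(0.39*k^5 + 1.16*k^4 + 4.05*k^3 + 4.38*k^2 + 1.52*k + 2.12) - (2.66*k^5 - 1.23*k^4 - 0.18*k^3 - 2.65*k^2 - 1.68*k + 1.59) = -2.27*k^5 + 2.39*k^4 + 4.23*k^3 + 7.03*k^2 + 3.2*k + 0.53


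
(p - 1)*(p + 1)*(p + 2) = p^3 + 2*p^2 - p - 2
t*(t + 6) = t^2 + 6*t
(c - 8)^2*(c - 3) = c^3 - 19*c^2 + 112*c - 192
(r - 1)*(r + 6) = r^2 + 5*r - 6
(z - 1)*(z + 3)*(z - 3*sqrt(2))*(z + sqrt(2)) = z^4 - 2*sqrt(2)*z^3 + 2*z^3 - 9*z^2 - 4*sqrt(2)*z^2 - 12*z + 6*sqrt(2)*z + 18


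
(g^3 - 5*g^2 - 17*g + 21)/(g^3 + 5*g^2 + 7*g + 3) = (g^2 - 8*g + 7)/(g^2 + 2*g + 1)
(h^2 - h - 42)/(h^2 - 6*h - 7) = (h + 6)/(h + 1)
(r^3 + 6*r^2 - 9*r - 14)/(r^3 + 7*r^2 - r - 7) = (r - 2)/(r - 1)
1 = 1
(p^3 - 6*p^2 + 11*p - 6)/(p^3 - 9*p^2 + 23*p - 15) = (p - 2)/(p - 5)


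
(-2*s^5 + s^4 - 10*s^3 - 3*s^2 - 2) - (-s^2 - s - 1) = -2*s^5 + s^4 - 10*s^3 - 2*s^2 + s - 1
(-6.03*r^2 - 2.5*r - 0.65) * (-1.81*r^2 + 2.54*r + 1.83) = 10.9143*r^4 - 10.7912*r^3 - 16.2084*r^2 - 6.226*r - 1.1895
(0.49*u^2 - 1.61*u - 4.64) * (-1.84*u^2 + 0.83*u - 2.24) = -0.9016*u^4 + 3.3691*u^3 + 6.1037*u^2 - 0.244799999999999*u + 10.3936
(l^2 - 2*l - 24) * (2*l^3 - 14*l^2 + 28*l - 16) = 2*l^5 - 18*l^4 + 8*l^3 + 264*l^2 - 640*l + 384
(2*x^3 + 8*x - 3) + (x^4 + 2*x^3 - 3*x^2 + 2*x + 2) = x^4 + 4*x^3 - 3*x^2 + 10*x - 1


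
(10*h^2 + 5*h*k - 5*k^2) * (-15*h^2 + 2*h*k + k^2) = -150*h^4 - 55*h^3*k + 95*h^2*k^2 - 5*h*k^3 - 5*k^4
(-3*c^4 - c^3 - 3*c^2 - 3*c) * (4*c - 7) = -12*c^5 + 17*c^4 - 5*c^3 + 9*c^2 + 21*c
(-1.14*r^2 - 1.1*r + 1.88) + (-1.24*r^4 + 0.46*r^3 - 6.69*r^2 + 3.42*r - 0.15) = -1.24*r^4 + 0.46*r^3 - 7.83*r^2 + 2.32*r + 1.73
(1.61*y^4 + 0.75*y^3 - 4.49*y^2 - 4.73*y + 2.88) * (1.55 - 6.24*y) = -10.0464*y^5 - 2.1845*y^4 + 29.1801*y^3 + 22.5557*y^2 - 25.3027*y + 4.464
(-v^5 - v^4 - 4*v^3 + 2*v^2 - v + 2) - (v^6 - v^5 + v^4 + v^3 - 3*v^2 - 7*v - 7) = -v^6 - 2*v^4 - 5*v^3 + 5*v^2 + 6*v + 9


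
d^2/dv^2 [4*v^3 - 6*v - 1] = 24*v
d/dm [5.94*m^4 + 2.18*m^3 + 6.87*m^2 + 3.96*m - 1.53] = 23.76*m^3 + 6.54*m^2 + 13.74*m + 3.96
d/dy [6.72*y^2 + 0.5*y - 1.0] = 13.44*y + 0.5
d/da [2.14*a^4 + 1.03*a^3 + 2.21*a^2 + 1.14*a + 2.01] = 8.56*a^3 + 3.09*a^2 + 4.42*a + 1.14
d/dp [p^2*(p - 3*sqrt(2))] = 3*p*(p - 2*sqrt(2))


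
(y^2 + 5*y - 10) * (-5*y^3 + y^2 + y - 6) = -5*y^5 - 24*y^4 + 56*y^3 - 11*y^2 - 40*y + 60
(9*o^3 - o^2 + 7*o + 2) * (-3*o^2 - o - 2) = -27*o^5 - 6*o^4 - 38*o^3 - 11*o^2 - 16*o - 4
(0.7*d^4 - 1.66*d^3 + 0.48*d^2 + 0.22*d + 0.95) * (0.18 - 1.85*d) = -1.295*d^5 + 3.197*d^4 - 1.1868*d^3 - 0.3206*d^2 - 1.7179*d + 0.171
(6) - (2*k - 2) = 8 - 2*k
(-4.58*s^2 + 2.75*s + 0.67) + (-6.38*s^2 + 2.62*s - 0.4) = -10.96*s^2 + 5.37*s + 0.27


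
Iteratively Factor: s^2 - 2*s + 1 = (s - 1)*(s - 1)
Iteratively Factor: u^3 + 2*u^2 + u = (u + 1)*(u^2 + u) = u*(u + 1)*(u + 1)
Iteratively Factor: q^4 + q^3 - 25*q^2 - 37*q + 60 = (q + 4)*(q^3 - 3*q^2 - 13*q + 15) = (q - 5)*(q + 4)*(q^2 + 2*q - 3) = (q - 5)*(q + 3)*(q + 4)*(q - 1)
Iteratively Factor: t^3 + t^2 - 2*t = (t - 1)*(t^2 + 2*t) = (t - 1)*(t + 2)*(t)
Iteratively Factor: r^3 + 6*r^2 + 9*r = (r)*(r^2 + 6*r + 9) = r*(r + 3)*(r + 3)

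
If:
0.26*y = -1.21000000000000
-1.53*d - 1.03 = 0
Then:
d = -0.67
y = -4.65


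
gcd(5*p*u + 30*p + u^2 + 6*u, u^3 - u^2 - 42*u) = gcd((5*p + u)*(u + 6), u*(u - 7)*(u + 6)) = u + 6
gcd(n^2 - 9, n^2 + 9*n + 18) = n + 3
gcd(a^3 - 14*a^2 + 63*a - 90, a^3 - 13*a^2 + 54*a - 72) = a^2 - 9*a + 18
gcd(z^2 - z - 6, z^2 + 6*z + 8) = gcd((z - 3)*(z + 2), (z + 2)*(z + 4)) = z + 2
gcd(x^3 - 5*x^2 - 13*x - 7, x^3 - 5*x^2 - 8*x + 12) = 1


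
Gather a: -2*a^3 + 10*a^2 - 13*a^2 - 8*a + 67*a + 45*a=-2*a^3 - 3*a^2 + 104*a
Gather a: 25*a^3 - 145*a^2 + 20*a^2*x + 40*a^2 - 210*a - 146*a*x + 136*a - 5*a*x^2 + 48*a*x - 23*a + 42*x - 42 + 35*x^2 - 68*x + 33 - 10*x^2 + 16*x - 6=25*a^3 + a^2*(20*x - 105) + a*(-5*x^2 - 98*x - 97) + 25*x^2 - 10*x - 15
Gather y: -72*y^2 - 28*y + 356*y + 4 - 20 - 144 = -72*y^2 + 328*y - 160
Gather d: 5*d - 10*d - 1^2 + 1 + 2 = 2 - 5*d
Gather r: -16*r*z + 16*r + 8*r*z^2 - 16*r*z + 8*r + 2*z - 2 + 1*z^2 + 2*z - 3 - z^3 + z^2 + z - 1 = r*(8*z^2 - 32*z + 24) - z^3 + 2*z^2 + 5*z - 6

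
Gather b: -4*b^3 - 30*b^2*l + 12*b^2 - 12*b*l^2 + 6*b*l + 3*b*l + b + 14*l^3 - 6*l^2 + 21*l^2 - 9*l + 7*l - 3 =-4*b^3 + b^2*(12 - 30*l) + b*(-12*l^2 + 9*l + 1) + 14*l^3 + 15*l^2 - 2*l - 3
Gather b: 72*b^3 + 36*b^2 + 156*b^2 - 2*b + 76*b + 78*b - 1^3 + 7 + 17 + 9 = 72*b^3 + 192*b^2 + 152*b + 32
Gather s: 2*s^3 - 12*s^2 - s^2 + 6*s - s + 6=2*s^3 - 13*s^2 + 5*s + 6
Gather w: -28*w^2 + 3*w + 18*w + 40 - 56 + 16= -28*w^2 + 21*w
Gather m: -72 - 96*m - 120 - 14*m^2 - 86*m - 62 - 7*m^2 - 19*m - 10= -21*m^2 - 201*m - 264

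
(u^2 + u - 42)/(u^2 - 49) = (u - 6)/(u - 7)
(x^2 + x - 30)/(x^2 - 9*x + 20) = (x + 6)/(x - 4)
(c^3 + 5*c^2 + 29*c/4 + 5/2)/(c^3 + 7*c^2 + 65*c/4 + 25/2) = (2*c + 1)/(2*c + 5)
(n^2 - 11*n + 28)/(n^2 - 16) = (n - 7)/(n + 4)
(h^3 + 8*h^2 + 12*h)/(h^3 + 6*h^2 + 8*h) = (h + 6)/(h + 4)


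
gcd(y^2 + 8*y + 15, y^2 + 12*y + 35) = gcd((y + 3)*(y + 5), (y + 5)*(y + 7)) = y + 5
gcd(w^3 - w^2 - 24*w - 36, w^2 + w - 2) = w + 2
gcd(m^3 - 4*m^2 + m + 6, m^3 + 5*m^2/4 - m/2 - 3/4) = m + 1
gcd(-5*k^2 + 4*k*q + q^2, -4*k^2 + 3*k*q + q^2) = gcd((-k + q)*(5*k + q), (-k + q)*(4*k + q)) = -k + q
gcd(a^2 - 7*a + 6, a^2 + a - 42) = a - 6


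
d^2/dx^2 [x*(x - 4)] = 2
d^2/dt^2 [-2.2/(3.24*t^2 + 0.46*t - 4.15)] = (46.18944*t^2 + 6.55776*t - 2.2*(6.48*t + 0.46)*(12.96*t + 0.92) - 59.1624)/(3.24*t^2 + 0.46*t - 4.15)^3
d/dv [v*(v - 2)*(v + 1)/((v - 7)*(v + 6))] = (v^4 - 2*v^3 - 123*v^2 + 84*v + 84)/(v^4 - 2*v^3 - 83*v^2 + 84*v + 1764)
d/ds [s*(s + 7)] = 2*s + 7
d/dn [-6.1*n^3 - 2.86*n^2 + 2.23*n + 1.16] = -18.3*n^2 - 5.72*n + 2.23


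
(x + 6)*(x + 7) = x^2 + 13*x + 42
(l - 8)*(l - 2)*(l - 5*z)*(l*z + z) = l^4*z - 5*l^3*z^2 - 9*l^3*z + 45*l^2*z^2 + 6*l^2*z - 30*l*z^2 + 16*l*z - 80*z^2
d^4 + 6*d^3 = d^3*(d + 6)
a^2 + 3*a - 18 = (a - 3)*(a + 6)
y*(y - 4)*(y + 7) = y^3 + 3*y^2 - 28*y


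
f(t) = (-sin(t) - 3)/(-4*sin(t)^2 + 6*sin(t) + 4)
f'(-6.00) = 0.23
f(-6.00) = -0.61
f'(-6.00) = 0.23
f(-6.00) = -0.61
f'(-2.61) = -4517.32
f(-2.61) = 36.00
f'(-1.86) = -0.32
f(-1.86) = 0.38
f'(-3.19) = -0.70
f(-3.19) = -0.71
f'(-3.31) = -0.41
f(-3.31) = -0.65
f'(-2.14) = -1.12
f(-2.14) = 0.55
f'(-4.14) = 0.13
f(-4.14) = -0.62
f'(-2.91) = -3.23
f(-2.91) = -1.15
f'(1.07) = -0.13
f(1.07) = -0.63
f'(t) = (8*sin(t)*cos(t) - 6*cos(t))*(-sin(t) - 3)/(-4*sin(t)^2 + 6*sin(t) + 4)^2 - cos(t)/(-4*sin(t)^2 + 6*sin(t) + 4)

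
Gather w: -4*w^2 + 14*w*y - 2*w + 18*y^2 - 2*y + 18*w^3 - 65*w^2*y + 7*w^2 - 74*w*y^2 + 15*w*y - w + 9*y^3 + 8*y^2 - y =18*w^3 + w^2*(3 - 65*y) + w*(-74*y^2 + 29*y - 3) + 9*y^3 + 26*y^2 - 3*y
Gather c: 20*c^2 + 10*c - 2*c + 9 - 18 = 20*c^2 + 8*c - 9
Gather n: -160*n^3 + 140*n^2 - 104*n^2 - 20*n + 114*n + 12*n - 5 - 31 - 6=-160*n^3 + 36*n^2 + 106*n - 42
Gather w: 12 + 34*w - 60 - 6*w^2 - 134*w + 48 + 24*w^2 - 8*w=18*w^2 - 108*w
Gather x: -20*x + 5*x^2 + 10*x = 5*x^2 - 10*x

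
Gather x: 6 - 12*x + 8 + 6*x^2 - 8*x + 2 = 6*x^2 - 20*x + 16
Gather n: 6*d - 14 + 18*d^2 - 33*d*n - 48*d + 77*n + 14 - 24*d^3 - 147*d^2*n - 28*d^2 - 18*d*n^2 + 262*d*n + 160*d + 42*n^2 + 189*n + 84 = -24*d^3 - 10*d^2 + 118*d + n^2*(42 - 18*d) + n*(-147*d^2 + 229*d + 266) + 84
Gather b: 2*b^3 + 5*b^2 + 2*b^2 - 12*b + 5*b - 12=2*b^3 + 7*b^2 - 7*b - 12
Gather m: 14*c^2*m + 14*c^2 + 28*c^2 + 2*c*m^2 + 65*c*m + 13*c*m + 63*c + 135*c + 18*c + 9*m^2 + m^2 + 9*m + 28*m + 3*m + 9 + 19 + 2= 42*c^2 + 216*c + m^2*(2*c + 10) + m*(14*c^2 + 78*c + 40) + 30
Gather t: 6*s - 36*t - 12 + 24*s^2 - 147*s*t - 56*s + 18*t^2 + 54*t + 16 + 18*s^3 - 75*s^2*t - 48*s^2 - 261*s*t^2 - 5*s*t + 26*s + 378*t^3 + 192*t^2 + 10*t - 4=18*s^3 - 24*s^2 - 24*s + 378*t^3 + t^2*(210 - 261*s) + t*(-75*s^2 - 152*s + 28)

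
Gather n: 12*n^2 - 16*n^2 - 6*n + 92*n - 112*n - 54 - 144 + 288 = -4*n^2 - 26*n + 90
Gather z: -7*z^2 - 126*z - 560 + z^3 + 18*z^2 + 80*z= z^3 + 11*z^2 - 46*z - 560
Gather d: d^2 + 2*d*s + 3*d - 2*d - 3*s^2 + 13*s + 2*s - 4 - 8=d^2 + d*(2*s + 1) - 3*s^2 + 15*s - 12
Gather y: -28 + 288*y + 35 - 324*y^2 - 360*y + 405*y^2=81*y^2 - 72*y + 7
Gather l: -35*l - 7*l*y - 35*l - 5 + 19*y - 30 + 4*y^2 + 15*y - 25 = l*(-7*y - 70) + 4*y^2 + 34*y - 60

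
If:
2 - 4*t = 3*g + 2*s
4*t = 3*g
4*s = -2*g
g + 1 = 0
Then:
No Solution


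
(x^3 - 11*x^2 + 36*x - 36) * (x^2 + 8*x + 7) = x^5 - 3*x^4 - 45*x^3 + 175*x^2 - 36*x - 252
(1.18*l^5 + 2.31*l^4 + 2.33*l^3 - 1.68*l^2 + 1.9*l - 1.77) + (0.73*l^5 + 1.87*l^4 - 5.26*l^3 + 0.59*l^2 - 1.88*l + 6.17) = 1.91*l^5 + 4.18*l^4 - 2.93*l^3 - 1.09*l^2 + 0.02*l + 4.4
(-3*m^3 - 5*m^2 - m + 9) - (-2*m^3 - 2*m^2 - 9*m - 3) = -m^3 - 3*m^2 + 8*m + 12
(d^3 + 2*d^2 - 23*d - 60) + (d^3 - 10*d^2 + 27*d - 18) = 2*d^3 - 8*d^2 + 4*d - 78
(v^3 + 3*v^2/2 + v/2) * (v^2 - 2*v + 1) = v^5 - v^4/2 - 3*v^3/2 + v^2/2 + v/2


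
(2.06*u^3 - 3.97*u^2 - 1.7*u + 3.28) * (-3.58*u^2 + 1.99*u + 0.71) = -7.3748*u^5 + 18.312*u^4 - 0.3517*u^3 - 17.9441*u^2 + 5.3202*u + 2.3288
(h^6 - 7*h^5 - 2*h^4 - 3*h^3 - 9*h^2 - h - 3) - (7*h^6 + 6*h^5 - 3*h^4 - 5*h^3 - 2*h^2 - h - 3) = -6*h^6 - 13*h^5 + h^4 + 2*h^3 - 7*h^2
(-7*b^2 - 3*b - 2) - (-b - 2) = -7*b^2 - 2*b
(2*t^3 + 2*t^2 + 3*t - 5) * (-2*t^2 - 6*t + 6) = -4*t^5 - 16*t^4 - 6*t^3 + 4*t^2 + 48*t - 30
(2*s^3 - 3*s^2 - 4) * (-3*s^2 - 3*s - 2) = -6*s^5 + 3*s^4 + 5*s^3 + 18*s^2 + 12*s + 8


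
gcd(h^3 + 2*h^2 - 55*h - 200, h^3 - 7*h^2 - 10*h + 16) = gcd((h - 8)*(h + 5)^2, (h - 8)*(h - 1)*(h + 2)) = h - 8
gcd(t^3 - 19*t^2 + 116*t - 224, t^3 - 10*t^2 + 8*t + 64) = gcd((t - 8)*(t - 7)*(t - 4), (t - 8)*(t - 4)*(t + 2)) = t^2 - 12*t + 32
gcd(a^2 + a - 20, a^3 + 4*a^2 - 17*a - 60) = a^2 + a - 20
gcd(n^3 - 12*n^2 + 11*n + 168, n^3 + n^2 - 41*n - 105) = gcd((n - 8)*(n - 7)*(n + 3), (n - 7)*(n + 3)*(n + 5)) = n^2 - 4*n - 21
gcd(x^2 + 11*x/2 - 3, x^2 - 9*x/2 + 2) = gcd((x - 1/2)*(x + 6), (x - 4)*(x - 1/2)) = x - 1/2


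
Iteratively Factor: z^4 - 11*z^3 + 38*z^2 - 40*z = (z)*(z^3 - 11*z^2 + 38*z - 40) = z*(z - 4)*(z^2 - 7*z + 10) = z*(z - 4)*(z - 2)*(z - 5)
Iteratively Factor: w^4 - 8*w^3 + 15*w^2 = (w - 5)*(w^3 - 3*w^2) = w*(w - 5)*(w^2 - 3*w) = w*(w - 5)*(w - 3)*(w)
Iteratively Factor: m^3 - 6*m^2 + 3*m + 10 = (m - 2)*(m^2 - 4*m - 5) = (m - 2)*(m + 1)*(m - 5)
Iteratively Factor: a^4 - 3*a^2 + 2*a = (a)*(a^3 - 3*a + 2) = a*(a + 2)*(a^2 - 2*a + 1) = a*(a - 1)*(a + 2)*(a - 1)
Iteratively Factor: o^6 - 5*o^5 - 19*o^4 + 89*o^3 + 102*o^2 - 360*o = (o - 2)*(o^5 - 3*o^4 - 25*o^3 + 39*o^2 + 180*o) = o*(o - 2)*(o^4 - 3*o^3 - 25*o^2 + 39*o + 180) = o*(o - 2)*(o + 3)*(o^3 - 6*o^2 - 7*o + 60) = o*(o - 4)*(o - 2)*(o + 3)*(o^2 - 2*o - 15) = o*(o - 4)*(o - 2)*(o + 3)^2*(o - 5)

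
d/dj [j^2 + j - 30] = 2*j + 1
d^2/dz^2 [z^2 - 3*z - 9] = 2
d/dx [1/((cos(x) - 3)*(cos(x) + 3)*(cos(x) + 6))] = (-3*sin(x)^2 + 12*cos(x) - 6)*sin(x)/((cos(x) - 3)^2*(cos(x) + 3)^2*(cos(x) + 6)^2)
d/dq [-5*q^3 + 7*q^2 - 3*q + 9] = -15*q^2 + 14*q - 3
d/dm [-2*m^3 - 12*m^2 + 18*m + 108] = -6*m^2 - 24*m + 18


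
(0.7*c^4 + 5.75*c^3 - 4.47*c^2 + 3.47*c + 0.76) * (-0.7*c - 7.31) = -0.49*c^5 - 9.142*c^4 - 38.9035*c^3 + 30.2467*c^2 - 25.8977*c - 5.5556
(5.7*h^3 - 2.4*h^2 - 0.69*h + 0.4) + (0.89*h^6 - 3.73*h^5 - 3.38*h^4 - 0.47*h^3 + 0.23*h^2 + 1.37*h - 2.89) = 0.89*h^6 - 3.73*h^5 - 3.38*h^4 + 5.23*h^3 - 2.17*h^2 + 0.68*h - 2.49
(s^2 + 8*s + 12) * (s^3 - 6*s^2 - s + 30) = s^5 + 2*s^4 - 37*s^3 - 50*s^2 + 228*s + 360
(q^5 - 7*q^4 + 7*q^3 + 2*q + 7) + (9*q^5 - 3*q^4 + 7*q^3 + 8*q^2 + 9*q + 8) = 10*q^5 - 10*q^4 + 14*q^3 + 8*q^2 + 11*q + 15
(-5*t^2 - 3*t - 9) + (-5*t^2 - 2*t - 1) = -10*t^2 - 5*t - 10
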